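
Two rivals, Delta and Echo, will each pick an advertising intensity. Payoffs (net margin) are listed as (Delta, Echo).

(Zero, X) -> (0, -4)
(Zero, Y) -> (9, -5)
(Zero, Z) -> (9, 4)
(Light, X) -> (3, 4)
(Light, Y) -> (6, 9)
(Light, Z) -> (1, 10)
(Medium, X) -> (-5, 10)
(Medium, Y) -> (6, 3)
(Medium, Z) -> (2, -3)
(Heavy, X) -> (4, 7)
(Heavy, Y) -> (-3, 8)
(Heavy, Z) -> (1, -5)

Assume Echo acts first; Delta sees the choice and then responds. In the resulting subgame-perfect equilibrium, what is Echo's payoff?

Solve by backward induction (Echo leads).
- X: Delta compares 0, 3, -5, 4 and picks Heavy; Echo would get 7.
- Y: Delta compares 9, 6, 6, -3 and picks Zero; Echo would get -5.
- Z: Delta compares 9, 1, 2, 1 and picks Zero; Echo would get 4.
Maximizing over 7, -5, 4, Echo chooses X. Subgame-perfect outcome: (Heavy, X) with payoffs (4, 7).

7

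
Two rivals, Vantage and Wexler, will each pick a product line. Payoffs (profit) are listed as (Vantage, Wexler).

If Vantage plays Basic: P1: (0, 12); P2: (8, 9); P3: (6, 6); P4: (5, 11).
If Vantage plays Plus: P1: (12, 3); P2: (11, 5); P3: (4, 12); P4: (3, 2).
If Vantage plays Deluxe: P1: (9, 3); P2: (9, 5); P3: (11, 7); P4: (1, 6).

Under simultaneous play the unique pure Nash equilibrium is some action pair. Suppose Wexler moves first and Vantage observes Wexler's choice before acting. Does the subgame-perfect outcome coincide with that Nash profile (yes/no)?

Solve by backward induction (Wexler leads).
- P1: Vantage compares 0, 12, 9 and picks Plus; Wexler would get 3.
- P2: Vantage compares 8, 11, 9 and picks Plus; Wexler would get 5.
- P3: Vantage compares 6, 4, 11 and picks Deluxe; Wexler would get 7.
- P4: Vantage compares 5, 3, 1 and picks Basic; Wexler would get 11.
Wexler's induced payoffs are 3, 5, 7, 11, so Wexler commits to P4. Subgame-perfect outcome: (Basic, P4) with payoffs (5, 11).
For the simultaneous game, intersect best replies.
Vantage's best replies: P1→Plus; P2→Plus; P3→Deluxe; P4→Basic.
Wexler's best replies: Basic→P1; Plus→P3; Deluxe→P3.
The unique mutual best reply is (Deluxe, P3), giving (11, 7).
Sequential outcome (Basic, P4) differs from the Nash profile (Deluxe, P3).

no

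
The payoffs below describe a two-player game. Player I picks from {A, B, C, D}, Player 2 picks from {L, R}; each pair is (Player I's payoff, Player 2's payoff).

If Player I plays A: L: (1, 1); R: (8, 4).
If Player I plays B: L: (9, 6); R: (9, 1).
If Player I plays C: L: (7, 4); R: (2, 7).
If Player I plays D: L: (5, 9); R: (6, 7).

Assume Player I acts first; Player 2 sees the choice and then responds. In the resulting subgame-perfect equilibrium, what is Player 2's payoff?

Player 2 best-responds to each possible Player I move:
- A: Player 2 compares 1, 4 and picks R; Player I would get 8.
- B: Player 2 compares 6, 1 and picks L; Player I would get 9.
- C: Player 2 compares 4, 7 and picks R; Player I would get 2.
- D: Player 2 compares 9, 7 and picks L; Player I would get 5.
Maximizing over 8, 9, 2, 5, Player I chooses B. Subgame-perfect outcome: (B, L) with payoffs (9, 6).

6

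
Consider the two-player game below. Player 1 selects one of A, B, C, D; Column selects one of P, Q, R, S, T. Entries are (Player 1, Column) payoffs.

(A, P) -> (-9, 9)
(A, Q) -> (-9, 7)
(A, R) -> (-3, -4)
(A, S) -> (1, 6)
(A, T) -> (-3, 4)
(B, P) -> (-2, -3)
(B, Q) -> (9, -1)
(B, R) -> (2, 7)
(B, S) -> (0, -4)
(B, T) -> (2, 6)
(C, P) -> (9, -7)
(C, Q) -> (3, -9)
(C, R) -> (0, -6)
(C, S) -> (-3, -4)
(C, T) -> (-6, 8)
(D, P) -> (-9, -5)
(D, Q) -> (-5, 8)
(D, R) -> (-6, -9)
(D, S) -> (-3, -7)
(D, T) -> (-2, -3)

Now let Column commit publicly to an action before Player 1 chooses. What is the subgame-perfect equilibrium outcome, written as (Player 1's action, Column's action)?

Backward induction with Column moving first.
- P → Player 1 plays C (best of -9, -2, 9, -9); Column gets -7.
- Q → Player 1 plays B (best of -9, 9, 3, -5); Column gets -1.
- R → Player 1 plays B (best of -3, 2, 0, -6); Column gets 7.
- S → Player 1 plays A (best of 1, 0, -3, -3); Column gets 6.
- T → Player 1 plays B (best of -3, 2, -6, -2); Column gets 6.
Maximizing over -7, -1, 7, 6, 6, Column chooses R. Subgame-perfect outcome: (B, R) with payoffs (2, 7).

(B, R)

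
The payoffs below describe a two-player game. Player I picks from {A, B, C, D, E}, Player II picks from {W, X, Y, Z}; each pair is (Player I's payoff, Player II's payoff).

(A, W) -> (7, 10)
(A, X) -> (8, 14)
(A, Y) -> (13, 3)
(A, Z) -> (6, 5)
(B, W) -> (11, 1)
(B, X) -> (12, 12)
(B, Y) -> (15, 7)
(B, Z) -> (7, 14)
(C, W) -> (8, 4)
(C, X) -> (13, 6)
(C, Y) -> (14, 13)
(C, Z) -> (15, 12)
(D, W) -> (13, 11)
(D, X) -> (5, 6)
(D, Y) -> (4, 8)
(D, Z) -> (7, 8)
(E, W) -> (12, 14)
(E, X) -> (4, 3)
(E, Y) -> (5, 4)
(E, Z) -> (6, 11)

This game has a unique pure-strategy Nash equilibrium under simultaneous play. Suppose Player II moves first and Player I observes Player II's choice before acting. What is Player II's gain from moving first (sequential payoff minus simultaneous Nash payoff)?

Work backward from Player I's decision.
- W → Player I plays D (best of 7, 11, 8, 13, 12); Player II gets 11.
- X → Player I plays C (best of 8, 12, 13, 5, 4); Player II gets 6.
- Y → Player I plays B (best of 13, 15, 14, 4, 5); Player II gets 7.
- Z → Player I plays C (best of 6, 7, 15, 7, 6); Player II gets 12.
Maximizing over 11, 6, 7, 12, Player II chooses Z. Subgame-perfect outcome: (C, Z) with payoffs (15, 12).
For the simultaneous game, intersect best replies.
Player I's best replies: W→D; X→C; Y→B; Z→C.
Player II's best replies: A→X; B→Z; C→Y; D→W; E→W.
Only (D, W) has each player best-responding; Nash payoffs (13, 11).
Player II's commitment gain: 12 − 11 = 1.

1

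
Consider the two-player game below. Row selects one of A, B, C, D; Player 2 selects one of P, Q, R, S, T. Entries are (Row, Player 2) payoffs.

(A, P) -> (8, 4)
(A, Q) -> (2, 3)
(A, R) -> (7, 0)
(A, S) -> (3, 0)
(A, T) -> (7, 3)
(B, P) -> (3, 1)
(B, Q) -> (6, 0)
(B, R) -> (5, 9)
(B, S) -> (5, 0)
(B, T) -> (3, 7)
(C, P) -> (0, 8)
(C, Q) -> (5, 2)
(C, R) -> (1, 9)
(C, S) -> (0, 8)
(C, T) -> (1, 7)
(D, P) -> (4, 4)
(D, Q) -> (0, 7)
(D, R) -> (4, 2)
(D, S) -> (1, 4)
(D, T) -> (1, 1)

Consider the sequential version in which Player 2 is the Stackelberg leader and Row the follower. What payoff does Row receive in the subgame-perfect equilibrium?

8

Row best-responds to each possible Player 2 move:
- P → Row plays A (best of 8, 3, 0, 4); Player 2 gets 4.
- Q → Row plays B (best of 2, 6, 5, 0); Player 2 gets 0.
- R → Row plays A (best of 7, 5, 1, 4); Player 2 gets 0.
- S → Row plays B (best of 3, 5, 0, 1); Player 2 gets 0.
- T → Row plays A (best of 7, 3, 1, 1); Player 2 gets 3.
Among 4, 0, 0, 0, 3, the best is 4 at P. Subgame-perfect outcome: (A, P) with payoffs (8, 4).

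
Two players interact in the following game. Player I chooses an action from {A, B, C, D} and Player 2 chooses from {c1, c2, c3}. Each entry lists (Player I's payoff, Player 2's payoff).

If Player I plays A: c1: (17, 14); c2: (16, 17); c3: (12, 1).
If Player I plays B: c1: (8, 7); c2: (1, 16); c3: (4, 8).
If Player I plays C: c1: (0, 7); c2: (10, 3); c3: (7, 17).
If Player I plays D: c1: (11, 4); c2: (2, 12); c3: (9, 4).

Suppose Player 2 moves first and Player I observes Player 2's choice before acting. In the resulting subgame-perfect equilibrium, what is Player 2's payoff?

Solve by backward induction (Player 2 leads).
- c1: Player I compares 17, 8, 0, 11 and picks A; Player 2 would get 14.
- c2: Player I compares 16, 1, 10, 2 and picks A; Player 2 would get 17.
- c3: Player I compares 12, 4, 7, 9 and picks A; Player 2 would get 1.
Player 2's induced payoffs are 14, 17, 1, so Player 2 commits to c2. Subgame-perfect outcome: (A, c2) with payoffs (16, 17).

17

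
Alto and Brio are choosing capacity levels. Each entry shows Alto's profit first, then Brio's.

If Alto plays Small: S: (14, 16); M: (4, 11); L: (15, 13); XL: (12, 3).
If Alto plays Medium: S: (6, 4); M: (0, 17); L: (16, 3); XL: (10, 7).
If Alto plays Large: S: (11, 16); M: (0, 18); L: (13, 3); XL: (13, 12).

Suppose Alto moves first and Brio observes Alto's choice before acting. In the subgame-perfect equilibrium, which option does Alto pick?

Small

Brio best-responds to each possible Alto move:
- Small: Brio compares 16, 11, 13, 3 and picks S; Alto would get 14.
- Medium: Brio compares 4, 17, 3, 7 and picks M; Alto would get 0.
- Large: Brio compares 16, 18, 3, 12 and picks M; Alto would get 0.
Among 14, 0, 0, the best is 14 at Small. Subgame-perfect outcome: (Small, S) with payoffs (14, 16).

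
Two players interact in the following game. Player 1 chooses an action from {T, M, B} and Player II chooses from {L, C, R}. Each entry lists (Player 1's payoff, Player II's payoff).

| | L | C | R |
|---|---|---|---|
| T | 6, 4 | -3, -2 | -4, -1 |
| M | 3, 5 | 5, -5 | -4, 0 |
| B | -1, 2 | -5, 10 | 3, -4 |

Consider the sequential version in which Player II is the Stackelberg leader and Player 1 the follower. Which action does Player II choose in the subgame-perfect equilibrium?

Backward induction with Player II moving first.
- L → Player 1 plays T (best of 6, 3, -1); Player II gets 4.
- C → Player 1 plays M (best of -3, 5, -5); Player II gets -5.
- R → Player 1 plays B (best of -4, -4, 3); Player II gets -4.
Among 4, -5, -4, the best is 4 at L. Subgame-perfect outcome: (T, L) with payoffs (6, 4).

L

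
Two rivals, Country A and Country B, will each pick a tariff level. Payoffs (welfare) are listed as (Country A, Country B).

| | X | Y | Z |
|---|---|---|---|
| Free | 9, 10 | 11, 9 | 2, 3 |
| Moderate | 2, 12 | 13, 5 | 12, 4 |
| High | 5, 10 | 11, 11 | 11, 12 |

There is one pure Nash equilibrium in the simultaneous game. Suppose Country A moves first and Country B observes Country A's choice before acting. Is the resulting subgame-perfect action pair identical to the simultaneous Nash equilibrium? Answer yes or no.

Solve by backward induction (Country A leads).
- Free → Country B plays X (best of 10, 9, 3); Country A gets 9.
- Moderate → Country B plays X (best of 12, 5, 4); Country A gets 2.
- High → Country B plays Z (best of 10, 11, 12); Country A gets 11.
Country A's induced payoffs are 9, 2, 11, so Country A commits to High. Subgame-perfect outcome: (High, Z) with payoffs (11, 12).
Under simultaneous play:
Country A's best replies: X→Free; Y→Moderate; Z→Moderate.
Country B's best replies: Free→X; Moderate→X; High→Z.
Only (Free, X) has each player best-responding; Nash payoffs (9, 10).
Sequential outcome (High, Z) differs from the Nash profile (Free, X).

no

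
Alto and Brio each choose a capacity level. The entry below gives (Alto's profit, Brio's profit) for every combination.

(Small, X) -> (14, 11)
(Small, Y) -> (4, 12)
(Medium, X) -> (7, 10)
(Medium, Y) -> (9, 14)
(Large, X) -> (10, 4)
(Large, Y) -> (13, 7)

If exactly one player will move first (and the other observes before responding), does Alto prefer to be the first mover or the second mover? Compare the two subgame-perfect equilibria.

If Alto leads: Brio's best replies are Small→Y, Medium→Y, Large→Y; Alto's induced payoffs 4, 9, 13; outcome (Large, Y), payoffs (13, 7).
If Brio leads: Alto's best replies are X→Small, Y→Large; Brio's induced payoffs 11, 7; outcome (Small, X), payoffs (14, 11).
Alto gets 13 moving first and 14 moving second, so Alto prefers to move second.

second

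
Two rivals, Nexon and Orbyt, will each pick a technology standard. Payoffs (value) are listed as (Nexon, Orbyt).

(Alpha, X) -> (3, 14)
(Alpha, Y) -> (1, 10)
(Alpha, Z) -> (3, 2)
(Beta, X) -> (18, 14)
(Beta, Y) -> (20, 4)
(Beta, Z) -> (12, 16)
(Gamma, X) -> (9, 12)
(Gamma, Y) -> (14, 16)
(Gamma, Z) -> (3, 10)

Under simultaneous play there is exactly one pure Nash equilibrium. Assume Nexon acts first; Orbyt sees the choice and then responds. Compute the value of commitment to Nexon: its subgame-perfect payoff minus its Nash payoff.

2

Orbyt best-responds to each possible Nexon move:
- Alpha: BR = X, leader payoff 3.
- Beta: BR = Z, leader payoff 12.
- Gamma: BR = Y, leader payoff 14.
Maximizing over 3, 12, 14, Nexon chooses Gamma. Subgame-perfect outcome: (Gamma, Y) with payoffs (14, 16).
Under simultaneous play:
Nexon's best replies: X→Beta; Y→Beta; Z→Beta.
Orbyt's best replies: Alpha→X; Beta→Z; Gamma→Y.
Only (Beta, Z) has each player best-responding; Nash payoffs (12, 16).
Nexon's commitment gain: 14 − 12 = 2.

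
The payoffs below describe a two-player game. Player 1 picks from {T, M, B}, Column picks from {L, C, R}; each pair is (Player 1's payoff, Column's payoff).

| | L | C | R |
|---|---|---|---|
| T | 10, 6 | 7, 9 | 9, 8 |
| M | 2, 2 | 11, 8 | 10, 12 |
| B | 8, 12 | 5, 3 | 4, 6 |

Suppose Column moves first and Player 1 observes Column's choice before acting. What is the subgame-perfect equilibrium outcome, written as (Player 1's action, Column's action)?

(M, R)

Work backward from Player 1's decision.
- L: Player 1 compares 10, 2, 8 and picks T; Column would get 6.
- C: Player 1 compares 7, 11, 5 and picks M; Column would get 8.
- R: Player 1 compares 9, 10, 4 and picks M; Column would get 12.
Column's induced payoffs are 6, 8, 12, so Column commits to R. Subgame-perfect outcome: (M, R) with payoffs (10, 12).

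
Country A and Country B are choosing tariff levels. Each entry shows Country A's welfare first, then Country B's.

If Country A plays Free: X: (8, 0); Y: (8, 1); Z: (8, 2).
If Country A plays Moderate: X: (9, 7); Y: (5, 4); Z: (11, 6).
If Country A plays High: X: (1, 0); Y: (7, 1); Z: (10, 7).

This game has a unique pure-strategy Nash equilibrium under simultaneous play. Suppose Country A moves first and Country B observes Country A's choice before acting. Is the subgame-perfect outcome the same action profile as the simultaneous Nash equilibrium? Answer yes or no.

no

Backward induction with Country A moving first.
- Free → Country B plays Z (best of 0, 1, 2); Country A gets 8.
- Moderate → Country B plays X (best of 7, 4, 6); Country A gets 9.
- High → Country B plays Z (best of 0, 1, 7); Country A gets 10.
Country A's induced payoffs are 8, 9, 10, so Country A commits to High. Subgame-perfect outcome: (High, Z) with payoffs (10, 7).
For the simultaneous game, intersect best replies.
Country A's best replies: X→Moderate; Y→Free; Z→Moderate.
Country B's best replies: Free→Z; Moderate→X; High→Z.
The unique mutual best reply is (Moderate, X), giving (9, 7).
Sequential outcome (High, Z) differs from the Nash profile (Moderate, X).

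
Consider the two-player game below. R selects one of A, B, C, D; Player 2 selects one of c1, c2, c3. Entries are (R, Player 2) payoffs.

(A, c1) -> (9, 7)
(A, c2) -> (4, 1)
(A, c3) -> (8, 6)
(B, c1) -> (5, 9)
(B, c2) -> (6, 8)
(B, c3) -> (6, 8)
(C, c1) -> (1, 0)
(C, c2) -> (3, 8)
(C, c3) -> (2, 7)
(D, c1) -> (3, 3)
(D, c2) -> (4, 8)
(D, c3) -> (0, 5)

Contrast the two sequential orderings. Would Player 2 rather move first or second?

first

If R leads: Player 2's best replies are A→c1, B→c1, C→c2, D→c2; R's induced payoffs 9, 5, 3, 4; outcome (A, c1), payoffs (9, 7).
If Player 2 leads: R's best replies are c1→A, c2→B, c3→A; Player 2's induced payoffs 7, 8, 6; outcome (B, c2), payoffs (6, 8).
Player 2 gets 8 moving first and 7 moving second, so Player 2 prefers to move first.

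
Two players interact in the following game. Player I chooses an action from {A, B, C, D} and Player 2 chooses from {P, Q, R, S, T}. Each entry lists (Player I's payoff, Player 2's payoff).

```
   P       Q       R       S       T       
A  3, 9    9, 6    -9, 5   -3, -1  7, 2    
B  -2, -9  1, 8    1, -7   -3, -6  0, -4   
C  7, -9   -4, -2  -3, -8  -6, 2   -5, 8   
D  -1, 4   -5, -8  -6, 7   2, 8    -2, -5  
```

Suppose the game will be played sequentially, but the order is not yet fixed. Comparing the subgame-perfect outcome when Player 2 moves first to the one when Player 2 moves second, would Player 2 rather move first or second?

second

If Player I leads: Player 2's best replies are A→P, B→Q, C→T, D→S; Player I's induced payoffs 3, 1, -5, 2; outcome (A, P), payoffs (3, 9).
If Player 2 leads: Player I's best replies are P→C, Q→A, R→B, S→D, T→A; Player 2's induced payoffs -9, 6, -7, 8, 2; outcome (D, S), payoffs (2, 8).
Player 2 gets 8 moving first and 9 moving second, so Player 2 prefers to move second.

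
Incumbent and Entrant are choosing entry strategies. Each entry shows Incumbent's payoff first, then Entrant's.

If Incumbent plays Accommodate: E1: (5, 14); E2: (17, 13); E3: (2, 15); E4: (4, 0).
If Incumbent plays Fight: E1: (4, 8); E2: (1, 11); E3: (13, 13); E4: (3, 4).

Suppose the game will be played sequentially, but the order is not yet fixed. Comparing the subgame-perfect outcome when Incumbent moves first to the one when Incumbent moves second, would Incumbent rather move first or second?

first

If Incumbent leads: Entrant's best replies are Accommodate→E3, Fight→E3; Incumbent's induced payoffs 2, 13; outcome (Fight, E3), payoffs (13, 13).
If Entrant leads: Incumbent's best replies are E1→Accommodate, E2→Accommodate, E3→Fight, E4→Accommodate; Entrant's induced payoffs 14, 13, 13, 0; outcome (Accommodate, E1), payoffs (5, 14).
Incumbent gets 13 moving first and 5 moving second, so Incumbent prefers to move first.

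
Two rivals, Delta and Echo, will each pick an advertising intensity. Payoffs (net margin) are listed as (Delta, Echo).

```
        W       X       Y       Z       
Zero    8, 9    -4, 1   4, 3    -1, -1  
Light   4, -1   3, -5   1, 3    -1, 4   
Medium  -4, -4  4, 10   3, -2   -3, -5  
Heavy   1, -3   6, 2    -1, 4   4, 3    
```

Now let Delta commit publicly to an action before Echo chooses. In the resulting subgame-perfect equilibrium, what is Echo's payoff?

9

Echo best-responds to each possible Delta move:
- Zero: Echo compares 9, 1, 3, -1 and picks W; Delta would get 8.
- Light: Echo compares -1, -5, 3, 4 and picks Z; Delta would get -1.
- Medium: Echo compares -4, 10, -2, -5 and picks X; Delta would get 4.
- Heavy: Echo compares -3, 2, 4, 3 and picks Y; Delta would get -1.
Among 8, -1, 4, -1, the best is 8 at Zero. Subgame-perfect outcome: (Zero, W) with payoffs (8, 9).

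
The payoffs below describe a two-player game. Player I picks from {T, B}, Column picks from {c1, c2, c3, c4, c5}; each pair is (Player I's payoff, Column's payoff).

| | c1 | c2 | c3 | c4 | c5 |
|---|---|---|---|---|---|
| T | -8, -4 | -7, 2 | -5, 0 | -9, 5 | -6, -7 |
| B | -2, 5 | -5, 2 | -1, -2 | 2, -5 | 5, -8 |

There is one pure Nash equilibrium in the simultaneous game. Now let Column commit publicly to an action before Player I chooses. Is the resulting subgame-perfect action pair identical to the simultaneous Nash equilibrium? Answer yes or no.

yes

Player I best-responds to each possible Column move:
- c1: BR = B, leader payoff 5.
- c2: BR = B, leader payoff 2.
- c3: BR = B, leader payoff -2.
- c4: BR = B, leader payoff -5.
- c5: BR = B, leader payoff -8.
Maximizing over 5, 2, -2, -5, -8, Column chooses c1. Subgame-perfect outcome: (B, c1) with payoffs (-2, 5).
For the simultaneous game, intersect best replies.
Player I's best replies: c1→B; c2→B; c3→B; c4→B; c5→B.
Column's best replies: T→c4; B→c1.
The unique mutual best reply is (B, c1), giving (-2, 5).
Sequential outcome (B, c1) coincides with the Nash profile (B, c1).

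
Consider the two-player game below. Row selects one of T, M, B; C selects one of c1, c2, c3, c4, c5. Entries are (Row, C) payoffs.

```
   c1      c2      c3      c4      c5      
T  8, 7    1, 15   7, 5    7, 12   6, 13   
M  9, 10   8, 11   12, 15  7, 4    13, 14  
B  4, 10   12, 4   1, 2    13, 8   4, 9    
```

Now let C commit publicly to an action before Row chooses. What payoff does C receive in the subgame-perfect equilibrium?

15

Solve by backward induction (C leads).
- c1 → Row plays M (best of 8, 9, 4); C gets 10.
- c2 → Row plays B (best of 1, 8, 12); C gets 4.
- c3 → Row plays M (best of 7, 12, 1); C gets 15.
- c4 → Row plays B (best of 7, 7, 13); C gets 8.
- c5 → Row plays M (best of 6, 13, 4); C gets 14.
C's induced payoffs are 10, 4, 15, 8, 14, so C commits to c3. Subgame-perfect outcome: (M, c3) with payoffs (12, 15).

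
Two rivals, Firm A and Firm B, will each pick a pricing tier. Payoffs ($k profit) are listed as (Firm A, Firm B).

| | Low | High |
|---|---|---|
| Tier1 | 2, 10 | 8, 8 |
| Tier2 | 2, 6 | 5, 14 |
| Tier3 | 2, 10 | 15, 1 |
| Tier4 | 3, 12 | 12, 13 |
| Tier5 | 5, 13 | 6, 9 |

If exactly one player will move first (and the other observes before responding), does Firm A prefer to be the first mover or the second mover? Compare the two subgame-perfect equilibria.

If Firm A leads: Firm B's best replies are Tier1→Low, Tier2→High, Tier3→Low, Tier4→High, Tier5→Low; Firm A's induced payoffs 2, 5, 2, 12, 5; outcome (Tier4, High), payoffs (12, 13).
If Firm B leads: Firm A's best replies are Low→Tier5, High→Tier3; Firm B's induced payoffs 13, 1; outcome (Tier5, Low), payoffs (5, 13).
Firm A gets 12 moving first and 5 moving second, so Firm A prefers to move first.

first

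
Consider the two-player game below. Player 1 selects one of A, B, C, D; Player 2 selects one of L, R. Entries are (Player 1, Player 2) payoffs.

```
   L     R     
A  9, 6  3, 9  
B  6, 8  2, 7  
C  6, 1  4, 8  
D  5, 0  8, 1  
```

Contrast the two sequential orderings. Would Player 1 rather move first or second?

second

If Player 1 leads: Player 2's best replies are A→R, B→L, C→R, D→R; Player 1's induced payoffs 3, 6, 4, 8; outcome (D, R), payoffs (8, 1).
If Player 2 leads: Player 1's best replies are L→A, R→D; Player 2's induced payoffs 6, 1; outcome (A, L), payoffs (9, 6).
Player 1 gets 8 moving first and 9 moving second, so Player 1 prefers to move second.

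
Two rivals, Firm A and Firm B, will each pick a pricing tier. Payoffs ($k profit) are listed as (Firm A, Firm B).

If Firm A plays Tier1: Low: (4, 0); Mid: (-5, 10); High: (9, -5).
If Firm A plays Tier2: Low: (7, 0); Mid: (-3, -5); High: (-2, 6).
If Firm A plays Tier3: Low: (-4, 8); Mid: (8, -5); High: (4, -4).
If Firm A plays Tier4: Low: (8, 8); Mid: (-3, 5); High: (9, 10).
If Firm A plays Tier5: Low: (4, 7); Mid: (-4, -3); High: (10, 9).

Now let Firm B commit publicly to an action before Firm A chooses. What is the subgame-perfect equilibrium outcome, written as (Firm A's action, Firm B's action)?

(Tier5, High)

Work backward from Firm A's decision.
- Low: Firm A compares 4, 7, -4, 8, 4 and picks Tier4; Firm B would get 8.
- Mid: Firm A compares -5, -3, 8, -3, -4 and picks Tier3; Firm B would get -5.
- High: Firm A compares 9, -2, 4, 9, 10 and picks Tier5; Firm B would get 9.
Among 8, -5, 9, the best is 9 at High. Subgame-perfect outcome: (Tier5, High) with payoffs (10, 9).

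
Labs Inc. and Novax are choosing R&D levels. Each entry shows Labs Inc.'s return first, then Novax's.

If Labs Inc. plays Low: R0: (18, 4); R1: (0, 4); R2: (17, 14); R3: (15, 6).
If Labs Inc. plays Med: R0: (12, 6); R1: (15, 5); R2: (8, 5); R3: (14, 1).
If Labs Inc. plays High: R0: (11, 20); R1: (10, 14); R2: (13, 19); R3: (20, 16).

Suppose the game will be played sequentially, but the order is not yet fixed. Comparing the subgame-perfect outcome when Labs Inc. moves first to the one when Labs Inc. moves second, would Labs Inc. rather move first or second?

second

If Labs Inc. leads: Novax's best replies are Low→R2, Med→R0, High→R0; Labs Inc.'s induced payoffs 17, 12, 11; outcome (Low, R2), payoffs (17, 14).
If Novax leads: Labs Inc.'s best replies are R0→Low, R1→Med, R2→Low, R3→High; Novax's induced payoffs 4, 5, 14, 16; outcome (High, R3), payoffs (20, 16).
Labs Inc. gets 17 moving first and 20 moving second, so Labs Inc. prefers to move second.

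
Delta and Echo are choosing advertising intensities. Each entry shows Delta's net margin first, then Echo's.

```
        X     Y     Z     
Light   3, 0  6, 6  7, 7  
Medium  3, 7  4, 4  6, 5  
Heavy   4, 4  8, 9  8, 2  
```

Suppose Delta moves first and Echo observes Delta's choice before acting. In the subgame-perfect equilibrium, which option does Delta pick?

Work backward from Echo's decision.
- Light: BR = Z, leader payoff 7.
- Medium: BR = X, leader payoff 3.
- Heavy: BR = Y, leader payoff 8.
Delta's induced payoffs are 7, 3, 8, so Delta commits to Heavy. Subgame-perfect outcome: (Heavy, Y) with payoffs (8, 9).

Heavy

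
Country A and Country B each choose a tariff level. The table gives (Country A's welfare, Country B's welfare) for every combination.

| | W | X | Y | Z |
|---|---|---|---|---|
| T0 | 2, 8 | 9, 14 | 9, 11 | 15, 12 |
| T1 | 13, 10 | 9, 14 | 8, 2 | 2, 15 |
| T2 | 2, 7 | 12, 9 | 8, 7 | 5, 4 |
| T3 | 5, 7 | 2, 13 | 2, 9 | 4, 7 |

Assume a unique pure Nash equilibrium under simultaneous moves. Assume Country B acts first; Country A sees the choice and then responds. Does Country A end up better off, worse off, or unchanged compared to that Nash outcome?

better off

Backward induction with Country B moving first.
- W: BR = T1, leader payoff 10.
- X: BR = T2, leader payoff 9.
- Y: BR = T0, leader payoff 11.
- Z: BR = T0, leader payoff 12.
Country B's induced payoffs are 10, 9, 11, 12, so Country B commits to Z. Subgame-perfect outcome: (T0, Z) with payoffs (15, 12).
For the simultaneous game, intersect best replies.
Country A's best replies: W→T1; X→T2; Y→T0; Z→T0.
Country B's best replies: T0→X; T1→Z; T2→X; T3→X.
Only (T2, X) has each player best-responding; Nash payoffs (12, 9).
Country A earns 15 sequentially versus 12 at the Nash outcome: better off.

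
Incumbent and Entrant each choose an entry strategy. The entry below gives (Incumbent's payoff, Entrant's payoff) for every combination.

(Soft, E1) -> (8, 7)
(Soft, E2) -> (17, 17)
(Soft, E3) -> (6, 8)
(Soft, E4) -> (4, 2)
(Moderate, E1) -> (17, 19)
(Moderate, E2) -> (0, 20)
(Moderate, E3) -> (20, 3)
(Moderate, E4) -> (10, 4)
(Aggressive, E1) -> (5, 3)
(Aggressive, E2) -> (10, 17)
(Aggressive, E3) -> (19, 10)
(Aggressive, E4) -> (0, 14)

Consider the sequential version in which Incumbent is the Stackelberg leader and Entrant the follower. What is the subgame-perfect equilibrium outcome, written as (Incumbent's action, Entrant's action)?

(Soft, E2)

Solve by backward induction (Incumbent leads).
- Soft → Entrant plays E2 (best of 7, 17, 8, 2); Incumbent gets 17.
- Moderate → Entrant plays E2 (best of 19, 20, 3, 4); Incumbent gets 0.
- Aggressive → Entrant plays E2 (best of 3, 17, 10, 14); Incumbent gets 10.
Among 17, 0, 10, the best is 17 at Soft. Subgame-perfect outcome: (Soft, E2) with payoffs (17, 17).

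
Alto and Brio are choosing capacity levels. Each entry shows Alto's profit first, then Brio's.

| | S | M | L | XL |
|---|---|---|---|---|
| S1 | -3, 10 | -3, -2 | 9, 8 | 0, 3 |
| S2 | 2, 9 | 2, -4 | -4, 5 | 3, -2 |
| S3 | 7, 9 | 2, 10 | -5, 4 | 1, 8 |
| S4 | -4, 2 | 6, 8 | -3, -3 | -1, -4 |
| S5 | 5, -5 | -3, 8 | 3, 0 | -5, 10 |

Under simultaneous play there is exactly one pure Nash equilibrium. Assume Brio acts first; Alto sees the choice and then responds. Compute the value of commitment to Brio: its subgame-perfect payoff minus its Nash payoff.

1

Backward induction with Brio moving first.
- S → Alto plays S3 (best of -3, 2, 7, -4, 5); Brio gets 9.
- M → Alto plays S4 (best of -3, 2, 2, 6, -3); Brio gets 8.
- L → Alto plays S1 (best of 9, -4, -5, -3, 3); Brio gets 8.
- XL → Alto plays S2 (best of 0, 3, 1, -1, -5); Brio gets -2.
Maximizing over 9, 8, 8, -2, Brio chooses S. Subgame-perfect outcome: (S3, S) with payoffs (7, 9).
Now find the simultaneous Nash equilibrium.
Alto's best replies: S→S3; M→S4; L→S1; XL→S2.
Brio's best replies: S1→S; S2→S; S3→M; S4→M; S5→XL.
The unique mutual best reply is (S4, M), giving (6, 8).
Brio's commitment gain: 9 − 8 = 1.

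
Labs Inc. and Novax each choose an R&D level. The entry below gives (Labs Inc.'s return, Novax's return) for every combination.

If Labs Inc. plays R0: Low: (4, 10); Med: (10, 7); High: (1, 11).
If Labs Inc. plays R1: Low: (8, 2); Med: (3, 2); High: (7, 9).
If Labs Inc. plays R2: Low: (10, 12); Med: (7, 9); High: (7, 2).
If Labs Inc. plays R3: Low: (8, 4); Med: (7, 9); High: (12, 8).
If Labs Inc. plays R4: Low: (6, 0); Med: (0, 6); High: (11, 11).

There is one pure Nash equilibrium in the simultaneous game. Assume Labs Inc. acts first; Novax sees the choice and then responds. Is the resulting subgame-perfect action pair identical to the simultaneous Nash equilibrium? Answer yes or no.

Novax best-responds to each possible Labs Inc. move:
- R0: BR = High, leader payoff 1.
- R1: BR = High, leader payoff 7.
- R2: BR = Low, leader payoff 10.
- R3: BR = Med, leader payoff 7.
- R4: BR = High, leader payoff 11.
Labs Inc.'s induced payoffs are 1, 7, 10, 7, 11, so Labs Inc. commits to R4. Subgame-perfect outcome: (R4, High) with payoffs (11, 11).
For the simultaneous game, intersect best replies.
Labs Inc.'s best replies: Low→R2; Med→R0; High→R3.
Novax's best replies: R0→High; R1→High; R2→Low; R3→Med; R4→High.
The unique mutual best reply is (R2, Low), giving (10, 12).
Sequential outcome (R4, High) differs from the Nash profile (R2, Low).

no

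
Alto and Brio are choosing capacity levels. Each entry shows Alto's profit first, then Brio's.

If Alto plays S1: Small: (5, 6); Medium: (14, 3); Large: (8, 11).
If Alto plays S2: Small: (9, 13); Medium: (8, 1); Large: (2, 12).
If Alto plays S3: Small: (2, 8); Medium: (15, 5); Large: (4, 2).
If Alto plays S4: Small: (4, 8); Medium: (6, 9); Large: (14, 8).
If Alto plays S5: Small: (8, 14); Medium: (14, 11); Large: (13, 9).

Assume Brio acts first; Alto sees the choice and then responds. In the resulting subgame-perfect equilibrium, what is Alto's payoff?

Work backward from Alto's decision.
- Small: BR = S2, leader payoff 13.
- Medium: BR = S3, leader payoff 5.
- Large: BR = S4, leader payoff 8.
Maximizing over 13, 5, 8, Brio chooses Small. Subgame-perfect outcome: (S2, Small) with payoffs (9, 13).

9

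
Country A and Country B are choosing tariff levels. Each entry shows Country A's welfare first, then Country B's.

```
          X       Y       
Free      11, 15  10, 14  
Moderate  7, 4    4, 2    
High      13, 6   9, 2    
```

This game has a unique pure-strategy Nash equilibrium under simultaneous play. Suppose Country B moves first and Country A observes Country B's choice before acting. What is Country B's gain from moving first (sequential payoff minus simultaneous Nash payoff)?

8

Work backward from Country A's decision.
- X → Country A plays High (best of 11, 7, 13); Country B gets 6.
- Y → Country A plays Free (best of 10, 4, 9); Country B gets 14.
Country B's induced payoffs are 6, 14, so Country B commits to Y. Subgame-perfect outcome: (Free, Y) with payoffs (10, 14).
For the simultaneous game, intersect best replies.
Country A's best replies: X→High; Y→Free.
Country B's best replies: Free→X; Moderate→X; High→X.
The unique mutual best reply is (High, X), giving (13, 6).
Country B's commitment gain: 14 − 6 = 8.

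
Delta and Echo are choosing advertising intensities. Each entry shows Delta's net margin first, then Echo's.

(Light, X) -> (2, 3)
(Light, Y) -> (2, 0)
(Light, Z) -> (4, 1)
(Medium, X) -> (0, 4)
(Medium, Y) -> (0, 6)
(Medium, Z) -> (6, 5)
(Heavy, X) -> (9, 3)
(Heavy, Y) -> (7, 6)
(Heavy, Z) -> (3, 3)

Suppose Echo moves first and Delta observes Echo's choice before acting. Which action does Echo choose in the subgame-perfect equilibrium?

Backward induction with Echo moving first.
- X: Delta compares 2, 0, 9 and picks Heavy; Echo would get 3.
- Y: Delta compares 2, 0, 7 and picks Heavy; Echo would get 6.
- Z: Delta compares 4, 6, 3 and picks Medium; Echo would get 5.
Maximizing over 3, 6, 5, Echo chooses Y. Subgame-perfect outcome: (Heavy, Y) with payoffs (7, 6).

Y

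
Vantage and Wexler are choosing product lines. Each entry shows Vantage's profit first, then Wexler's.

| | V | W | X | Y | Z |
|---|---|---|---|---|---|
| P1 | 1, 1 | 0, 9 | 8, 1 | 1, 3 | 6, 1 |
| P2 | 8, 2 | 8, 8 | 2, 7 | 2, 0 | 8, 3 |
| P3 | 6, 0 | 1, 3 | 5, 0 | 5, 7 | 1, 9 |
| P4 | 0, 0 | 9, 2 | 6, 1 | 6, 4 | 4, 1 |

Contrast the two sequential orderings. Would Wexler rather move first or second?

second

If Vantage leads: Wexler's best replies are P1→W, P2→W, P3→Z, P4→Y; Vantage's induced payoffs 0, 8, 1, 6; outcome (P2, W), payoffs (8, 8).
If Wexler leads: Vantage's best replies are V→P2, W→P4, X→P1, Y→P4, Z→P2; Wexler's induced payoffs 2, 2, 1, 4, 3; outcome (P4, Y), payoffs (6, 4).
Wexler gets 4 moving first and 8 moving second, so Wexler prefers to move second.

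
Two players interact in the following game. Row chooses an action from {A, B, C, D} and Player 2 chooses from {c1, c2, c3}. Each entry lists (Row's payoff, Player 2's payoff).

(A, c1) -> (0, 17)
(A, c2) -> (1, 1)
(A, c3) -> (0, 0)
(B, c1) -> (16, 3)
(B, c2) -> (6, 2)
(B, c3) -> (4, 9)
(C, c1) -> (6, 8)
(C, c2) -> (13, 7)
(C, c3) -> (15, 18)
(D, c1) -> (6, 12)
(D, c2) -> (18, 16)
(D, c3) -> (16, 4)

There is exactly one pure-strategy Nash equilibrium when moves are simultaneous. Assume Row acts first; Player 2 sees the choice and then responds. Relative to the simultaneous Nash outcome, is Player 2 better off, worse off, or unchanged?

unchanged

Backward induction with Row moving first.
- A → Player 2 plays c1 (best of 17, 1, 0); Row gets 0.
- B → Player 2 plays c3 (best of 3, 2, 9); Row gets 4.
- C → Player 2 plays c3 (best of 8, 7, 18); Row gets 15.
- D → Player 2 plays c2 (best of 12, 16, 4); Row gets 18.
Among 0, 4, 15, 18, the best is 18 at D. Subgame-perfect outcome: (D, c2) with payoffs (18, 16).
Now find the simultaneous Nash equilibrium.
Row's best replies: c1→B; c2→D; c3→D.
Player 2's best replies: A→c1; B→c3; C→c3; D→c2.
Only (D, c2) has each player best-responding; Nash payoffs (18, 16).
Player 2 earns 16 sequentially versus 16 at the Nash outcome: unchanged.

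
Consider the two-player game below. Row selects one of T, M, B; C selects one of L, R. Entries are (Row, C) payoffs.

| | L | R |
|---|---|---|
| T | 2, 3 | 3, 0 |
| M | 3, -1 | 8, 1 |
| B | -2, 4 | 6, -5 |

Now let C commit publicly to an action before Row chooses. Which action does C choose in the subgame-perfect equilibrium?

R

Work backward from Row's decision.
- L → Row plays M (best of 2, 3, -2); C gets -1.
- R → Row plays M (best of 3, 8, 6); C gets 1.
Maximizing over -1, 1, C chooses R. Subgame-perfect outcome: (M, R) with payoffs (8, 1).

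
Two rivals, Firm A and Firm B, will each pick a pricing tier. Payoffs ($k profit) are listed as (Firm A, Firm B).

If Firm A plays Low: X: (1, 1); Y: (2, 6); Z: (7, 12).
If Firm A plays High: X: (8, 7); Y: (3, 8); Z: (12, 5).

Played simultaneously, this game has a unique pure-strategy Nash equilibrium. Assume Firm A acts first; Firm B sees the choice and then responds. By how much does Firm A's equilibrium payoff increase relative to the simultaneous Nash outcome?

Backward induction with Firm A moving first.
- Low: Firm B compares 1, 6, 12 and picks Z; Firm A would get 7.
- High: Firm B compares 7, 8, 5 and picks Y; Firm A would get 3.
Maximizing over 7, 3, Firm A chooses Low. Subgame-perfect outcome: (Low, Z) with payoffs (7, 12).
Now find the simultaneous Nash equilibrium.
Firm A's best replies: X→High; Y→High; Z→High.
Firm B's best replies: Low→Z; High→Y.
The unique mutual best reply is (High, Y), giving (3, 8).
Firm A's commitment gain: 7 − 3 = 4.

4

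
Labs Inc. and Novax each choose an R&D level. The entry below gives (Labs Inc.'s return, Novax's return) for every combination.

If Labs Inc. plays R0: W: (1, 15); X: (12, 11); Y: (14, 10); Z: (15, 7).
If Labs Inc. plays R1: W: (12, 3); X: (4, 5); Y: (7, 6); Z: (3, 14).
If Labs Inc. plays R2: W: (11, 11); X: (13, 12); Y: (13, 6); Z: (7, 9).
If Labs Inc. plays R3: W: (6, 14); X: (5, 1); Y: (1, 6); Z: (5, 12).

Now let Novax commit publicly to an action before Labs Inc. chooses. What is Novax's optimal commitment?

X

Labs Inc. best-responds to each possible Novax move:
- W → Labs Inc. plays R1 (best of 1, 12, 11, 6); Novax gets 3.
- X → Labs Inc. plays R2 (best of 12, 4, 13, 5); Novax gets 12.
- Y → Labs Inc. plays R0 (best of 14, 7, 13, 1); Novax gets 10.
- Z → Labs Inc. plays R0 (best of 15, 3, 7, 5); Novax gets 7.
Novax's induced payoffs are 3, 12, 10, 7, so Novax commits to X. Subgame-perfect outcome: (R2, X) with payoffs (13, 12).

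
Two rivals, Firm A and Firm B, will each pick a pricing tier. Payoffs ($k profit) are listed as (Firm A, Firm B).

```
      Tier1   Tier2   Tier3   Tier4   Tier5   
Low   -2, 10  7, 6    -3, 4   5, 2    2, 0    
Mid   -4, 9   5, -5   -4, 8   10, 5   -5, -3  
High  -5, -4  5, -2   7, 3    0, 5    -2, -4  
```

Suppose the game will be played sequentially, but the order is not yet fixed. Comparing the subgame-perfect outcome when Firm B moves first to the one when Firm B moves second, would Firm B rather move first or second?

first

If Firm A leads: Firm B's best replies are Low→Tier1, Mid→Tier1, High→Tier4; Firm A's induced payoffs -2, -4, 0; outcome (High, Tier4), payoffs (0, 5).
If Firm B leads: Firm A's best replies are Tier1→Low, Tier2→Low, Tier3→High, Tier4→Mid, Tier5→Low; Firm B's induced payoffs 10, 6, 3, 5, 0; outcome (Low, Tier1), payoffs (-2, 10).
Firm B gets 10 moving first and 5 moving second, so Firm B prefers to move first.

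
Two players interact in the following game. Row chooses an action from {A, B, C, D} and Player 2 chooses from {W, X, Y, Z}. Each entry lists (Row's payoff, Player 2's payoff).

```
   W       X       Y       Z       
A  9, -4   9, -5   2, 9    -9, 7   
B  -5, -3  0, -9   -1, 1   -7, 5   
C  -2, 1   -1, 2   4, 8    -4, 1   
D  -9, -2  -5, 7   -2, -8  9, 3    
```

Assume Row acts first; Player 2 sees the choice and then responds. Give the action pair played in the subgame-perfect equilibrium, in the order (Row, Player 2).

(C, Y)

Solve by backward induction (Row leads).
- A → Player 2 plays Y (best of -4, -5, 9, 7); Row gets 2.
- B → Player 2 plays Z (best of -3, -9, 1, 5); Row gets -7.
- C → Player 2 plays Y (best of 1, 2, 8, 1); Row gets 4.
- D → Player 2 plays X (best of -2, 7, -8, 3); Row gets -5.
Maximizing over 2, -7, 4, -5, Row chooses C. Subgame-perfect outcome: (C, Y) with payoffs (4, 8).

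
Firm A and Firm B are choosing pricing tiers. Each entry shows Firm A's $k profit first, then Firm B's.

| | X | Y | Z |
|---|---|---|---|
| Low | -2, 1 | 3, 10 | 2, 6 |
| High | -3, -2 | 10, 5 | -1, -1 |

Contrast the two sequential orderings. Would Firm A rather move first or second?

If Firm A leads: Firm B's best replies are Low→Y, High→Y; Firm A's induced payoffs 3, 10; outcome (High, Y), payoffs (10, 5).
If Firm B leads: Firm A's best replies are X→Low, Y→High, Z→Low; Firm B's induced payoffs 1, 5, 6; outcome (Low, Z), payoffs (2, 6).
Firm A gets 10 moving first and 2 moving second, so Firm A prefers to move first.

first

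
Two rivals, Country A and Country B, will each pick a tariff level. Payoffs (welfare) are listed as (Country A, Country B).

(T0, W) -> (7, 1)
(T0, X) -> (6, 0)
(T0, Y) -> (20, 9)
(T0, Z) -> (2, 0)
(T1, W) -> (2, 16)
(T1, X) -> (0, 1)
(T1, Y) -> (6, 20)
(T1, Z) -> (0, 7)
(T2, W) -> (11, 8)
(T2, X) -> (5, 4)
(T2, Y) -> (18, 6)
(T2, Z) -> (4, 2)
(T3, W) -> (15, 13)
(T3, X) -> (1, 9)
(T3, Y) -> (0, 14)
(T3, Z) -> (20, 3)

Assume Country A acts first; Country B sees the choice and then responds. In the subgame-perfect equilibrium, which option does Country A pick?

T0

Backward induction with Country A moving first.
- T0 → Country B plays Y (best of 1, 0, 9, 0); Country A gets 20.
- T1 → Country B plays Y (best of 16, 1, 20, 7); Country A gets 6.
- T2 → Country B plays W (best of 8, 4, 6, 2); Country A gets 11.
- T3 → Country B plays Y (best of 13, 9, 14, 3); Country A gets 0.
Among 20, 6, 11, 0, the best is 20 at T0. Subgame-perfect outcome: (T0, Y) with payoffs (20, 9).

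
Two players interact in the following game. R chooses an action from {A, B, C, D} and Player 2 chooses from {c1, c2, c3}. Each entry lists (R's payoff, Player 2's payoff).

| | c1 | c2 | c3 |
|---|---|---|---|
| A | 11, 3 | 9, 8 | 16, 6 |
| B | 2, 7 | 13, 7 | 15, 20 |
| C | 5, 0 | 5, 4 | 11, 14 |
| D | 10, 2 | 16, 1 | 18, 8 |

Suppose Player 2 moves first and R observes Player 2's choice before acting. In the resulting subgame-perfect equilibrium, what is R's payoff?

18

Solve by backward induction (Player 2 leads).
- c1: BR = A, leader payoff 3.
- c2: BR = D, leader payoff 1.
- c3: BR = D, leader payoff 8.
Among 3, 1, 8, the best is 8 at c3. Subgame-perfect outcome: (D, c3) with payoffs (18, 8).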